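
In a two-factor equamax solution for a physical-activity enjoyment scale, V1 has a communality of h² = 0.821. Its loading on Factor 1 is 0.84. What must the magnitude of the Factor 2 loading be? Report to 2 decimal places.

0.34

Under orthogonal rotation h² = Σλ², so λ_Factor 2² = h² − (0.7056) = 0.821 − 0.7056 = 0.1154.
|λ| = √0.1154 = 0.3397.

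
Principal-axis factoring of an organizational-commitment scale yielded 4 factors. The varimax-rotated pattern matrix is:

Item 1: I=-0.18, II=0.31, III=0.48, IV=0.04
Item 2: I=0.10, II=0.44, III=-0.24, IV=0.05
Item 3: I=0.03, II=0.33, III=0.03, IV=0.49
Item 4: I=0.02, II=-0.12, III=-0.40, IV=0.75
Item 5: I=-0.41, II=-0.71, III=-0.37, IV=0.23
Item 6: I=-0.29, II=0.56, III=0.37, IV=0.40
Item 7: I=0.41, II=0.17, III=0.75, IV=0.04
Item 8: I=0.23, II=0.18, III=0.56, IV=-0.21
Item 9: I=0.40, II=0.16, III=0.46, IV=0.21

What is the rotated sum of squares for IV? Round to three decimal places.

SS loadings for IV = 0.04² + 0.05² + 0.49² + 0.75² + 0.23² + 0.40² + 0.04² + (-0.21)² + 0.21² = 0.0016 + 0.0025 + 0.2401 + 0.5625 + 0.0529 + 0.1600 + 0.0016 + 0.0441 + 0.0441 = 1.1094

1.109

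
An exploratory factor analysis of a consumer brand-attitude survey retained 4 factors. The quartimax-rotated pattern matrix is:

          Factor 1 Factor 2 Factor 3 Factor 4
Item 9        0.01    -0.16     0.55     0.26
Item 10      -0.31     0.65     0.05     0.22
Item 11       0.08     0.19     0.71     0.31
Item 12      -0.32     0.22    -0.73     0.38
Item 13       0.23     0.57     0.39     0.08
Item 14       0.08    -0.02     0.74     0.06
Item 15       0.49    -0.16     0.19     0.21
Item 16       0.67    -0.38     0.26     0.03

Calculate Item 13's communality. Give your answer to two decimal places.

0.54

h² = 0.23² + 0.57² + 0.39² + 0.08² = 0.0529 + 0.3249 + 0.1521 + 0.0064 = 0.5363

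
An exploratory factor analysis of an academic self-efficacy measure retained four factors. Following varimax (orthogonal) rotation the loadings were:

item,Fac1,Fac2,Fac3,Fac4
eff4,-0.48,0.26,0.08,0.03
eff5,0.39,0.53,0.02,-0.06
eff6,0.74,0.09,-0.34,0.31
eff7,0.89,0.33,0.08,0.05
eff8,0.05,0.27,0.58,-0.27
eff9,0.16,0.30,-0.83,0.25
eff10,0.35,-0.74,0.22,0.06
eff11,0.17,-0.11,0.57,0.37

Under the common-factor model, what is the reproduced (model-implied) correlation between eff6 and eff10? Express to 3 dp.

r̂ = Σ λ_i·λ_j across factors = (0.74)(0.35) + (0.09)(-0.74) + (-0.34)(0.22) + (0.31)(0.06)
  = +0.2590 -0.0666 -0.0748 +0.0186 = 0.1362

0.136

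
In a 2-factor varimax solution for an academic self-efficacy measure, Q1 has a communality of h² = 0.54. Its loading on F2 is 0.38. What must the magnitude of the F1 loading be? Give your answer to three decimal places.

Under orthogonal rotation h² = Σλ², so λ_F1² = h² − (0.1444) = 0.54 − 0.1444 = 0.3956.
|λ| = √0.3956 = 0.6290.

0.629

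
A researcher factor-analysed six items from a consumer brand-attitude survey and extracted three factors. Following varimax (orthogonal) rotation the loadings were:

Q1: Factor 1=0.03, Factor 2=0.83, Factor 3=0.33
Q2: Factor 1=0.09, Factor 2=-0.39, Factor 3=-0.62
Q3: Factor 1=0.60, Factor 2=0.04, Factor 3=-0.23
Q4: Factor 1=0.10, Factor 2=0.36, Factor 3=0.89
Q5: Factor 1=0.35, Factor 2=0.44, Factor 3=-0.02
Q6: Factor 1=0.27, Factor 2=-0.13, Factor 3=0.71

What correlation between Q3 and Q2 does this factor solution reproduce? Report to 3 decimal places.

r̂ = Σ λ_i·λ_j across factors = (0.60)(0.09) + (0.04)(-0.39) + (-0.23)(-0.62)
  = +0.0540 -0.0156 +0.1426 = 0.1810

0.181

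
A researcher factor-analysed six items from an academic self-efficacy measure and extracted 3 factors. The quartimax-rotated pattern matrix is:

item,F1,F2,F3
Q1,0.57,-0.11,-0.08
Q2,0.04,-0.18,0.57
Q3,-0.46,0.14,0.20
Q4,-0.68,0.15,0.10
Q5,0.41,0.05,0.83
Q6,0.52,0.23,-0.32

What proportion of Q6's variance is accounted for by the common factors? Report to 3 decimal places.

h² = 0.52² + 0.23² + (-0.32)² = 0.2704 + 0.0529 + 0.1024 = 0.4257

0.426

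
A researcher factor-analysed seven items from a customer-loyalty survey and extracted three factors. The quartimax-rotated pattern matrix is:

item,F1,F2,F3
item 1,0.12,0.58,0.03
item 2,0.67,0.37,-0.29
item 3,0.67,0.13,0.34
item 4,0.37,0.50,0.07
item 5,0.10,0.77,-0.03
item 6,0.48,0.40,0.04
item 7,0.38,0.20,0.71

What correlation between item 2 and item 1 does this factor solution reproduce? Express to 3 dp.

0.286

r̂ = Σ λ_i·λ_j across factors = (0.67)(0.12) + (0.37)(0.58) + (-0.29)(0.03)
  = +0.0804 +0.2146 -0.0087 = 0.2863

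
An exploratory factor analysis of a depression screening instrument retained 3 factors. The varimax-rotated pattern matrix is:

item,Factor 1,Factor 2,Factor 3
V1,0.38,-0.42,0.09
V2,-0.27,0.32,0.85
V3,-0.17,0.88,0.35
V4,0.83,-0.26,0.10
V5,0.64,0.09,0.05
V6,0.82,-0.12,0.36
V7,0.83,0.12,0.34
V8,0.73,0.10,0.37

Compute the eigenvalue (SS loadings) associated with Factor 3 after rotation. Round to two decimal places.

SS loadings for Factor 3 = 0.09² + 0.85² + 0.35² + 0.10² + 0.05² + 0.36² + 0.34² + 0.37² = 0.0081 + 0.7225 + 0.1225 + 0.0100 + 0.0025 + 0.1296 + 0.1156 + 0.1369 = 1.2477

1.25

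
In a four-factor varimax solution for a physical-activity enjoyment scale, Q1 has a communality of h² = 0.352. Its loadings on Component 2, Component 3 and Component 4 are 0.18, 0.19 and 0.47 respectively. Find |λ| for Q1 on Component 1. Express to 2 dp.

0.25

Under orthogonal rotation h² = Σλ², so λ_Component 1² = h² − (0.2894) = 0.352 − 0.2894 = 0.0626.
|λ| = √0.0626 = 0.2502.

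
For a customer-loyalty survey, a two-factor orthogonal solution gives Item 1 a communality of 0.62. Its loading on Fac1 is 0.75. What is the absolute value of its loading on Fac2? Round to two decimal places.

Under orthogonal rotation h² = Σλ², so λ_Fac2² = h² − (0.5625) = 0.62 − 0.5625 = 0.0575.
|λ| = √0.0575 = 0.2398.

0.24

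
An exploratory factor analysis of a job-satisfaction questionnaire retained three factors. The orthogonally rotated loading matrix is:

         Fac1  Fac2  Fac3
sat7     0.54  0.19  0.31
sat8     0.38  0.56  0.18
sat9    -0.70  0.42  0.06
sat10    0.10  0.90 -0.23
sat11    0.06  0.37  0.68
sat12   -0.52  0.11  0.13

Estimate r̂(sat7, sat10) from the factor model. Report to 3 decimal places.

0.154

r̂ = Σ λ_i·λ_j across factors = (0.54)(0.10) + (0.19)(0.90) + (0.31)(-0.23)
  = +0.0540 +0.1710 -0.0713 = 0.1537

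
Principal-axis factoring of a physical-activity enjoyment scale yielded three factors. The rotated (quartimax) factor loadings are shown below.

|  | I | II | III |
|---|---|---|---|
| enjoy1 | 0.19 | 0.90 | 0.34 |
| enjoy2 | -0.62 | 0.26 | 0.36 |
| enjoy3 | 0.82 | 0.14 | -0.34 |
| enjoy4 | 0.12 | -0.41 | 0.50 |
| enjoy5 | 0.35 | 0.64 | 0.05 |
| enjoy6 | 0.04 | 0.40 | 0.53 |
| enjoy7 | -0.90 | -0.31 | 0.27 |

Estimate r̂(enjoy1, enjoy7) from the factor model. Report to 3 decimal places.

-0.358

r̂ = Σ λ_i·λ_j across factors = (0.19)(-0.90) + (0.90)(-0.31) + (0.34)(0.27)
  = -0.1710 -0.2790 +0.0918 = -0.3582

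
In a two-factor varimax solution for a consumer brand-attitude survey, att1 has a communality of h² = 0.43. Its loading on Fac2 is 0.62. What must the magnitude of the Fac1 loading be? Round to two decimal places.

Under orthogonal rotation h² = Σλ², so λ_Fac1² = h² − (0.3844) = 0.43 − 0.3844 = 0.0456.
|λ| = √0.0456 = 0.2135.

0.21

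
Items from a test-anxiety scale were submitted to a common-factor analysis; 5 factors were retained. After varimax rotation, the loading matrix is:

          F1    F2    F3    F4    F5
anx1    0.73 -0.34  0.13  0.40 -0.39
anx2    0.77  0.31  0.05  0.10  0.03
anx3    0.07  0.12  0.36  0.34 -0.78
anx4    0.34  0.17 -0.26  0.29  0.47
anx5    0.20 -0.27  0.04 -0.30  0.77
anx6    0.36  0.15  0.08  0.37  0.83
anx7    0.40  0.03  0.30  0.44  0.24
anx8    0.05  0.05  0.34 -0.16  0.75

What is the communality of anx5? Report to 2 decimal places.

0.80

h² = 0.20² + (-0.27)² + 0.04² + (-0.30)² + 0.77² = 0.0400 + 0.0729 + 0.0016 + 0.0900 + 0.5929 = 0.7974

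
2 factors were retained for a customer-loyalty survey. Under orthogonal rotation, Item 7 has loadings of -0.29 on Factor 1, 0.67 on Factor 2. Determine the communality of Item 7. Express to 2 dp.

h² = (-0.29)² + 0.67² = 0.0841 + 0.4489 = 0.5330

0.53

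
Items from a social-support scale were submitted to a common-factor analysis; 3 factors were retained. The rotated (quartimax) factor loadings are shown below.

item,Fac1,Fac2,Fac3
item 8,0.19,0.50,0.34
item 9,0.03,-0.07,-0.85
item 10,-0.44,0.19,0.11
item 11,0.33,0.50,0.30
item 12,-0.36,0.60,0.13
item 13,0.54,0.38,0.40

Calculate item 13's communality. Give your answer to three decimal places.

h² = 0.54² + 0.38² + 0.40² = 0.2916 + 0.1444 + 0.1600 = 0.5960

0.596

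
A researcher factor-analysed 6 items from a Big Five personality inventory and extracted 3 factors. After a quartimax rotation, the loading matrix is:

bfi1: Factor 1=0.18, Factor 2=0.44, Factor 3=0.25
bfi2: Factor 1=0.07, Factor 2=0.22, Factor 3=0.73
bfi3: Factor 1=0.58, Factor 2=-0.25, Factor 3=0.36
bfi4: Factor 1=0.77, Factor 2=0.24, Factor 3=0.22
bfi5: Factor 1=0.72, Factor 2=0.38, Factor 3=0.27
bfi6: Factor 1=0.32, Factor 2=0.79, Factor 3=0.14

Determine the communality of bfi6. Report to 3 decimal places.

h² = 0.32² + 0.79² + 0.14² = 0.1024 + 0.6241 + 0.0196 = 0.7461

0.746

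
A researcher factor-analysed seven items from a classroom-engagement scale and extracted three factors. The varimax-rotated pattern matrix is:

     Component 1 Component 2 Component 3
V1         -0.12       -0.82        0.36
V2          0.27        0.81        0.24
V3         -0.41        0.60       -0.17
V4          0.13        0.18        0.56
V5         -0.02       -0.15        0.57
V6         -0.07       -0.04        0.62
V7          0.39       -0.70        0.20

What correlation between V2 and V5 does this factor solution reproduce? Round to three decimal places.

r̂ = Σ λ_i·λ_j across factors = (0.27)(-0.02) + (0.81)(-0.15) + (0.24)(0.57)
  = -0.0054 -0.1215 +0.1368 = 0.0099

0.010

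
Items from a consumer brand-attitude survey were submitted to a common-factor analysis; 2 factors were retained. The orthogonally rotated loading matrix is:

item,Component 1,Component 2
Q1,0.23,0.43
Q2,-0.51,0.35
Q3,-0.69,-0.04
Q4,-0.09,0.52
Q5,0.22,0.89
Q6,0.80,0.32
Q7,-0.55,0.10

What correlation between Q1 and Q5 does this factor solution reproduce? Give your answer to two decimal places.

0.43

r̂ = Σ λ_i·λ_j across factors = (0.23)(0.22) + (0.43)(0.89)
  = +0.0506 +0.3827 = 0.4333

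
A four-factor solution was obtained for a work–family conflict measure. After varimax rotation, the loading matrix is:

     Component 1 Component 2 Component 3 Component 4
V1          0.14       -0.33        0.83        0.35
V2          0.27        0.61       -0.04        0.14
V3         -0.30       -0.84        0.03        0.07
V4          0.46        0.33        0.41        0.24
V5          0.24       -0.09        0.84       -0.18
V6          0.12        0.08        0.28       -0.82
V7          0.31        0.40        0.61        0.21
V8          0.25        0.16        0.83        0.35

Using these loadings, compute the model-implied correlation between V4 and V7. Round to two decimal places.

0.58

r̂ = Σ λ_i·λ_j across factors = (0.46)(0.31) + (0.33)(0.40) + (0.41)(0.61) + (0.24)(0.21)
  = +0.1426 +0.1320 +0.2501 +0.0504 = 0.5751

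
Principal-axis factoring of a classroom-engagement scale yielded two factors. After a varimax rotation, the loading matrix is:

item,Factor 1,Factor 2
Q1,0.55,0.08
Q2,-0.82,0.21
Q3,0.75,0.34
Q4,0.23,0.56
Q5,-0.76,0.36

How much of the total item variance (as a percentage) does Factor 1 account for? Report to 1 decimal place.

SS loadings for Factor 1 = 0.55² + (-0.82)² + 0.75² + 0.23² + (-0.76)² = 2.1679
With 5 standardized items, total variance = 5. Proportion = 2.1679/5 = 0.4336 → 43.36%.

43.4%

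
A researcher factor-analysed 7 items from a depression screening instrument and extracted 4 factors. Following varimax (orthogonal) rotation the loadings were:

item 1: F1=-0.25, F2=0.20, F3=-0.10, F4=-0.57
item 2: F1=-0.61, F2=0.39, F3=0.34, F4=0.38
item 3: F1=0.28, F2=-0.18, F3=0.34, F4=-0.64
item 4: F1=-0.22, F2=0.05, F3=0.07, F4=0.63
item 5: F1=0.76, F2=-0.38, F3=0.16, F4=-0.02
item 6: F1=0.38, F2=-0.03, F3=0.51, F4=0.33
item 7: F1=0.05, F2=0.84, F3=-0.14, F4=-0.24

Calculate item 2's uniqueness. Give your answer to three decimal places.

0.216

h² = (-0.61)² + 0.39² + 0.34² + 0.38² = 0.3721 + 0.1521 + 0.1156 + 0.1444 = 0.7842
Uniqueness u² = 1 − h² = 1 − 0.7842 = 0.2158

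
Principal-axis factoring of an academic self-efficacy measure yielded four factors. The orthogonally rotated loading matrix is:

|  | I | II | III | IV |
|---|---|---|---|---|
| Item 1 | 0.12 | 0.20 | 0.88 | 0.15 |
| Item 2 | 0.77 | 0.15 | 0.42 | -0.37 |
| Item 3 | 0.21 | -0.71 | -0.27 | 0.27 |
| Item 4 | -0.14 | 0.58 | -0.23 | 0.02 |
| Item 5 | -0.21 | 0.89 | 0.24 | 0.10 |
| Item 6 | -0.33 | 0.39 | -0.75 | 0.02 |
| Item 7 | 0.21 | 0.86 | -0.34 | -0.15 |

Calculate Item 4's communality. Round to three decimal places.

h² = (-0.14)² + 0.58² + (-0.23)² + 0.02² = 0.0196 + 0.3364 + 0.0529 + 0.0004 = 0.4093

0.409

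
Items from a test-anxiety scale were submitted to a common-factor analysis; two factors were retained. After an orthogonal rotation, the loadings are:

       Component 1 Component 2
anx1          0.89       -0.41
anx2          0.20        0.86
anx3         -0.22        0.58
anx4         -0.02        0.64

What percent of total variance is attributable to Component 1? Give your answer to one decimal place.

SS loadings for Component 1 = 0.89² + 0.20² + (-0.22)² + (-0.02)² = 0.8809
With 4 standardized items, total variance = 4. Proportion = 0.8809/4 = 0.2202 → 22.02%.

22.0%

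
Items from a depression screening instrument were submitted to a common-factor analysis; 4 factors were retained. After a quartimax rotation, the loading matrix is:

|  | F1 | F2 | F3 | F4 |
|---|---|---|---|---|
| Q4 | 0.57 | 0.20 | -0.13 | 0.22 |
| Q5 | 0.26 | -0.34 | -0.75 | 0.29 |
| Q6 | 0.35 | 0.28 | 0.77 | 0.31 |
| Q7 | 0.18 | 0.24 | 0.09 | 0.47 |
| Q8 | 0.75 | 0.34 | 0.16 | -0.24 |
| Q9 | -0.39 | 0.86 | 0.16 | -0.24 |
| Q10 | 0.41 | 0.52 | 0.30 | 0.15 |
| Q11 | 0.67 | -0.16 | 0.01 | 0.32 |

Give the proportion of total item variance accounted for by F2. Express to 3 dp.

0.180

SS loadings for F2 = 0.20² + (-0.34)² + 0.28² + 0.24² + 0.34² + 0.86² + 0.52² + (-0.16)² = 1.4428
Proportion of variance = 1.4428 / 8 = 0.1804.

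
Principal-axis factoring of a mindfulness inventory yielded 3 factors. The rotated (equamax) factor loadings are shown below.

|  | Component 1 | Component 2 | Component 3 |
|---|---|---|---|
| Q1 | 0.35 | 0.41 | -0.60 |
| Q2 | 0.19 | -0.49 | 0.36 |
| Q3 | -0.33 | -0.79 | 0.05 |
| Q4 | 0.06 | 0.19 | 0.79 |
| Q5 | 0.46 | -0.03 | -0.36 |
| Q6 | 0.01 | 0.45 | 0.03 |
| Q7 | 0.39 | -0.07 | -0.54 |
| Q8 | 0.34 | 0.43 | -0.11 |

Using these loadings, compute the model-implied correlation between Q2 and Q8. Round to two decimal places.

r̂ = Σ λ_i·λ_j across factors = (0.19)(0.34) + (-0.49)(0.43) + (0.36)(-0.11)
  = +0.0646 -0.2107 -0.0396 = -0.1857

-0.19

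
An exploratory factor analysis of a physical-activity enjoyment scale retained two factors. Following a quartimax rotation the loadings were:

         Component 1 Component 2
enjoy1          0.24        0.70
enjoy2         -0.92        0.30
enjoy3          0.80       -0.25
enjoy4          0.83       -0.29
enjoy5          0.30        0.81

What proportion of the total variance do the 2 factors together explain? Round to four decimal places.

0.7411

SS loadings by factor: 2.3229, 1.3827; total = 3.7056.
Total variance with 5 standardized items is 5, so the solution explains 3.7056/5 = 0.7411.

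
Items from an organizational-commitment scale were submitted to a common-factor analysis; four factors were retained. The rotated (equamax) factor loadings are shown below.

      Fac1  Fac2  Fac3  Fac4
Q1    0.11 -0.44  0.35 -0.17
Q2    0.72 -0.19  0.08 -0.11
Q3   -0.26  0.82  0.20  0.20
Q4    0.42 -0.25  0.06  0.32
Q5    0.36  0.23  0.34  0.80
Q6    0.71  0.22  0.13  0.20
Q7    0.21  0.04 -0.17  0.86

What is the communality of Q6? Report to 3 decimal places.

h² = 0.71² + 0.22² + 0.13² + 0.20² = 0.5041 + 0.0484 + 0.0169 + 0.0400 = 0.6094

0.609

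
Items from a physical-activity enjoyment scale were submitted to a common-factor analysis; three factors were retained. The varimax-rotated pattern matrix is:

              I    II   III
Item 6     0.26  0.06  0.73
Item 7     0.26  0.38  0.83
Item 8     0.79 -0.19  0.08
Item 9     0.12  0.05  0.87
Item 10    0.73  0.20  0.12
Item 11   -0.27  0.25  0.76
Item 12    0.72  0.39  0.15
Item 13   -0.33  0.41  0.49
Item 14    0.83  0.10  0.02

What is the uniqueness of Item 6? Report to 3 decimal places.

0.396

h² = 0.26² + 0.06² + 0.73² = 0.0676 + 0.0036 + 0.5329 = 0.6041
Uniqueness u² = 1 − h² = 1 − 0.6041 = 0.3959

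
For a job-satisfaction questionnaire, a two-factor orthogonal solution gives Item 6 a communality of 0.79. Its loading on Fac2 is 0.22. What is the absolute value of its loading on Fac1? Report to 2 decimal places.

Under orthogonal rotation h² = Σλ², so λ_Fac1² = h² − (0.0484) = 0.79 − 0.0484 = 0.7416.
|λ| = √0.7416 = 0.8612.

0.86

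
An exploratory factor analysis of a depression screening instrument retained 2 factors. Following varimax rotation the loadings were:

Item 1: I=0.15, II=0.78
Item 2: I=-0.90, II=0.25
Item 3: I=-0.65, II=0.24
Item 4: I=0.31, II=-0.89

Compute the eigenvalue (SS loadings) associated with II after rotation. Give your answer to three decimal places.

1.521

SS loadings for II = 0.78² + 0.25² + 0.24² + (-0.89)² = 0.6084 + 0.0625 + 0.0576 + 0.7921 = 1.5206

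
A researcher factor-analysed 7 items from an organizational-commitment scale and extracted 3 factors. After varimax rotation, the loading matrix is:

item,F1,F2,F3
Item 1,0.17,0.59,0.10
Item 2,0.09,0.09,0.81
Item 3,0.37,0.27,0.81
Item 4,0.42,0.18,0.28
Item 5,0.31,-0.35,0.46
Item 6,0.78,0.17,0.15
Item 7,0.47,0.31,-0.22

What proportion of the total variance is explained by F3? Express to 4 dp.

0.2404

SS loadings for F3 = 0.10² + 0.81² + 0.81² + 0.28² + 0.46² + 0.15² + (-0.22)² = 1.6831
Proportion of variance = 1.6831 / 7 = 0.2404.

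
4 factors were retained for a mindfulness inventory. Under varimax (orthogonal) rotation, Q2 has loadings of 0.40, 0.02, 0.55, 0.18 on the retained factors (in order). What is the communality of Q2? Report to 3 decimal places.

h² = 0.40² + 0.02² + 0.55² + 0.18² = 0.1600 + 0.0004 + 0.3025 + 0.0324 = 0.4953

0.495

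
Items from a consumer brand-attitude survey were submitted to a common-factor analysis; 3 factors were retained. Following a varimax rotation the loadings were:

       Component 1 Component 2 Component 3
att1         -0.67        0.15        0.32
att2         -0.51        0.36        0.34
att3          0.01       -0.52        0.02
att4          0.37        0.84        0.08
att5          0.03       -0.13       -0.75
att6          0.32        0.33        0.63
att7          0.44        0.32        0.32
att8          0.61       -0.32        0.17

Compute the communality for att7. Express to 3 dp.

h² = 0.44² + 0.32² + 0.32² = 0.1936 + 0.1024 + 0.1024 = 0.3984

0.398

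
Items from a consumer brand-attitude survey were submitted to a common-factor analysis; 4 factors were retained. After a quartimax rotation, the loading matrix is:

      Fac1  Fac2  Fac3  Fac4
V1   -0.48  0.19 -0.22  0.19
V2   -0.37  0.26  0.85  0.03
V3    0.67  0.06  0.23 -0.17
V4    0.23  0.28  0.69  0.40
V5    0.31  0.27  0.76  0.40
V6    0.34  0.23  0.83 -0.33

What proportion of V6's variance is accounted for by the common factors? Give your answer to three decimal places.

0.966

h² = 0.34² + 0.23² + 0.83² + (-0.33)² = 0.1156 + 0.0529 + 0.6889 + 0.1089 = 0.9663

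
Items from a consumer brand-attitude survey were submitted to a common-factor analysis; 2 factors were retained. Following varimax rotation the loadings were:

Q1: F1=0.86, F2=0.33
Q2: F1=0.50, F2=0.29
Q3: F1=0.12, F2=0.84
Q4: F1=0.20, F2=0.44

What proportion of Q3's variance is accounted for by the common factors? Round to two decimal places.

h² = 0.12² + 0.84² = 0.0144 + 0.7056 = 0.7200

0.72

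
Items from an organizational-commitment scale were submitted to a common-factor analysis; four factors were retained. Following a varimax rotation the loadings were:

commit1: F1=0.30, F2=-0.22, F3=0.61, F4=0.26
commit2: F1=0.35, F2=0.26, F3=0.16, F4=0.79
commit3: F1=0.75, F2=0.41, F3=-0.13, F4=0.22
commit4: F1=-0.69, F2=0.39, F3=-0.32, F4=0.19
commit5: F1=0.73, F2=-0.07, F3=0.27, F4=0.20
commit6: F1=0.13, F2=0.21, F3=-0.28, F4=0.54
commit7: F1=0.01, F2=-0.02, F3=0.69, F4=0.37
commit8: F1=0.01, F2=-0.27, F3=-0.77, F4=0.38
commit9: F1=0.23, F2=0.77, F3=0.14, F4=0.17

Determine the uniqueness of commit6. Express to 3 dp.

0.569

h² = 0.13² + 0.21² + (-0.28)² + 0.54² = 0.0169 + 0.0441 + 0.0784 + 0.2916 = 0.4310
Uniqueness u² = 1 − h² = 1 − 0.4310 = 0.5690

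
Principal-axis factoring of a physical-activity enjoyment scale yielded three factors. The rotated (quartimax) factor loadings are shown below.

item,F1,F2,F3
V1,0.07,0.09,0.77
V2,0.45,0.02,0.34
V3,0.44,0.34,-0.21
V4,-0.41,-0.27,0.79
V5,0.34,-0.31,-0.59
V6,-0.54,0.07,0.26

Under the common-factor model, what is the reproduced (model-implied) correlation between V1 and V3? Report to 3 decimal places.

r̂ = Σ λ_i·λ_j across factors = (0.07)(0.44) + (0.09)(0.34) + (0.77)(-0.21)
  = +0.0308 +0.0306 -0.1617 = -0.1003

-0.100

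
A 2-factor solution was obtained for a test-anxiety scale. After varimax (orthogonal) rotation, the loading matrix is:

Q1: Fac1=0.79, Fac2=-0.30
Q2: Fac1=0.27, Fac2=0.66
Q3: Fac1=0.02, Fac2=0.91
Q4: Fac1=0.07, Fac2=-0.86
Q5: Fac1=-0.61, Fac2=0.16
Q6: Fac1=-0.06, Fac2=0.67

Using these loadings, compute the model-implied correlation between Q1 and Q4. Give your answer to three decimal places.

r̂ = Σ λ_i·λ_j across factors = (0.79)(0.07) + (-0.30)(-0.86)
  = +0.0553 +0.2580 = 0.3133

0.313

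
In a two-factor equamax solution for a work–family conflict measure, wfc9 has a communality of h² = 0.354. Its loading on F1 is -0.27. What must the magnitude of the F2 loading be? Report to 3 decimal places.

Under orthogonal rotation h² = Σλ², so λ_F2² = h² − (0.0729) = 0.354 − 0.0729 = 0.2811.
|λ| = √0.2811 = 0.5302.

0.530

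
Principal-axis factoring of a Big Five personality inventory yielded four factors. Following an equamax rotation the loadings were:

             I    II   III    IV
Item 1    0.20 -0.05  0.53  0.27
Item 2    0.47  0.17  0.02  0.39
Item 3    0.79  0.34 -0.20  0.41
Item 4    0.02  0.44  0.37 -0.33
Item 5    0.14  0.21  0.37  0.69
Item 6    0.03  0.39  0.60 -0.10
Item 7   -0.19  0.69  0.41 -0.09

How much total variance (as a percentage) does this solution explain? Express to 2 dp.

58.20%

Communalities: 0.3963, 0.4023, 0.9478, 0.4398, 0.6767, 0.5230, 0.6884; Σh² = 4.0743.
Total variance with 7 standardized items is 7, so the solution explains 4.0743/7 = 0.5820 = 58.20%.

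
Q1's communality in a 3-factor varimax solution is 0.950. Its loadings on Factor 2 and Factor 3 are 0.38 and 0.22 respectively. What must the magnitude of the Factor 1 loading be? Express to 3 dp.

Under orthogonal rotation h² = Σλ², so λ_Factor 1² = h² − (0.1928) = 0.950 − 0.1928 = 0.7572.
|λ| = √0.7572 = 0.8702.

0.870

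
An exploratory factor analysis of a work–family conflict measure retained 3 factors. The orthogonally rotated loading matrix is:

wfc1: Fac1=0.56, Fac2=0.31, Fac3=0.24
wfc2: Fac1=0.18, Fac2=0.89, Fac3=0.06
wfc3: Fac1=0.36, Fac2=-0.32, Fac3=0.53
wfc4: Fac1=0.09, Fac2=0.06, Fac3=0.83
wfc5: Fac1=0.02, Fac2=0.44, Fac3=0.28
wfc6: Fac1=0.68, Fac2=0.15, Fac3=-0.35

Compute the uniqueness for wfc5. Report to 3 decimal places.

h² = 0.02² + 0.44² + 0.28² = 0.0004 + 0.1936 + 0.0784 = 0.2724
Uniqueness u² = 1 − h² = 1 − 0.2724 = 0.7276

0.728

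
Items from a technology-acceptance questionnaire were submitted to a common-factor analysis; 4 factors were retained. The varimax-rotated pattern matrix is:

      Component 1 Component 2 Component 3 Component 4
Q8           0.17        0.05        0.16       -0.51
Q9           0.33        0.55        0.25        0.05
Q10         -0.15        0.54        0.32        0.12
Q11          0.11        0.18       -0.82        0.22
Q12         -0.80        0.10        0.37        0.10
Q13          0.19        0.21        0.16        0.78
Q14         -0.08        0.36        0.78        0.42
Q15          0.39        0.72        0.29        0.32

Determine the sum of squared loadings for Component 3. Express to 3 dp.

1.718

SS loadings for Component 3 = 0.16² + 0.25² + 0.32² + (-0.82)² + 0.37² + 0.16² + 0.78² + 0.29² = 0.0256 + 0.0625 + 0.1024 + 0.6724 + 0.1369 + 0.0256 + 0.6084 + 0.0841 = 1.7179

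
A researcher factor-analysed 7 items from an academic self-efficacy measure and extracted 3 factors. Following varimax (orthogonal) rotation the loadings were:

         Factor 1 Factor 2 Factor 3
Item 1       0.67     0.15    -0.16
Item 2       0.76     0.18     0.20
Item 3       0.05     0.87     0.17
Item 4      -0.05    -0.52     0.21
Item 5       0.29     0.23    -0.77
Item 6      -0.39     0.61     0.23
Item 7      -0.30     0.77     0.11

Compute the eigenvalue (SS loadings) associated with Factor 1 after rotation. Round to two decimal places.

1.36

SS loadings for Factor 1 = 0.67² + 0.76² + 0.05² + (-0.05)² + 0.29² + (-0.39)² + (-0.30)² = 0.4489 + 0.5776 + 0.0025 + 0.0025 + 0.0841 + 0.1521 + 0.0900 = 1.3577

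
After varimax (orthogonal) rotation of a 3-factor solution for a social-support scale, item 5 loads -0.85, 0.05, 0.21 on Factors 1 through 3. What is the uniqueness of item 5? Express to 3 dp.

h² = (-0.85)² + 0.05² + 0.21² = 0.7225 + 0.0025 + 0.0441 = 0.7691
Uniqueness u² = 1 − h² = 1 − 0.7691 = 0.2309

0.231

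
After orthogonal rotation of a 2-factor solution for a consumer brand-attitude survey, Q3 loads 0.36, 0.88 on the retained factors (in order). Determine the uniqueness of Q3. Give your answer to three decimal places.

h² = 0.36² + 0.88² = 0.1296 + 0.7744 = 0.9040
Uniqueness u² = 1 − h² = 1 − 0.9040 = 0.0960

0.096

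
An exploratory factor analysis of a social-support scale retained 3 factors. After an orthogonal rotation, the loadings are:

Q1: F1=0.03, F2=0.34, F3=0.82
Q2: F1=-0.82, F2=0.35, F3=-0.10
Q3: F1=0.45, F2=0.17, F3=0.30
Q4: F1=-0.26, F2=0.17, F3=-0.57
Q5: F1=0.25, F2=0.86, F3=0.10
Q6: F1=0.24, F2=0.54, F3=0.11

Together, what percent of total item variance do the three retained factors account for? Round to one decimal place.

58.5%

Communalities: 0.7889, 0.8049, 0.3214, 0.4214, 0.8121, 0.3613; Σh² = 3.5100.
Total variance with 6 standardized items is 6, so the solution explains 3.5100/6 = 0.5850 = 58.50%.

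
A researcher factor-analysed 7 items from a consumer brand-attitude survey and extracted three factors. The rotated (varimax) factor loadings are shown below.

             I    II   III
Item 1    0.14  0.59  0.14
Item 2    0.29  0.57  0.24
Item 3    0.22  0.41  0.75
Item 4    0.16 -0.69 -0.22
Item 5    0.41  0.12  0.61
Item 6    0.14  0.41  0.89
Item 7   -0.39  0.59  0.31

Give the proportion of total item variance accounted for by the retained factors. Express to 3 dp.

SS loadings by factor: 0.5175, 1.8478, 1.9484; total = 4.3137.
Total variance with 7 standardized items is 7, so the solution explains 4.3137/7 = 0.6162.

0.616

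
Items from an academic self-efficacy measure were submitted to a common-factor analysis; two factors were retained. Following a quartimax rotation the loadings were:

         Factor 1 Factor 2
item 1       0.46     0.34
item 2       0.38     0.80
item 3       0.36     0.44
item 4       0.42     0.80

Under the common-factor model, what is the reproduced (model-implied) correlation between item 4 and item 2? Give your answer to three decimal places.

0.800

r̂ = Σ λ_i·λ_j across factors = (0.42)(0.38) + (0.80)(0.80)
  = +0.1596 +0.6400 = 0.7996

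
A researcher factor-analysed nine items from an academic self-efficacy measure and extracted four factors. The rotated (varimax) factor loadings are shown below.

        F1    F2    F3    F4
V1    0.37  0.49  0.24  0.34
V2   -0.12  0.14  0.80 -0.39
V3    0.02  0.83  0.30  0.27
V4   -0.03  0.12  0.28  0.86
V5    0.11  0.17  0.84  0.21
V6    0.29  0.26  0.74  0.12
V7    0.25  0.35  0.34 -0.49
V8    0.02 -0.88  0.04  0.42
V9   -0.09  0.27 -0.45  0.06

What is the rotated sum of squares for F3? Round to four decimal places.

2.4389

SS loadings for F3 = 0.24² + 0.80² + 0.30² + 0.28² + 0.84² + 0.74² + 0.34² + 0.04² + (-0.45)² = 0.0576 + 0.6400 + 0.0900 + 0.0784 + 0.7056 + 0.5476 + 0.1156 + 0.0016 + 0.2025 = 2.4389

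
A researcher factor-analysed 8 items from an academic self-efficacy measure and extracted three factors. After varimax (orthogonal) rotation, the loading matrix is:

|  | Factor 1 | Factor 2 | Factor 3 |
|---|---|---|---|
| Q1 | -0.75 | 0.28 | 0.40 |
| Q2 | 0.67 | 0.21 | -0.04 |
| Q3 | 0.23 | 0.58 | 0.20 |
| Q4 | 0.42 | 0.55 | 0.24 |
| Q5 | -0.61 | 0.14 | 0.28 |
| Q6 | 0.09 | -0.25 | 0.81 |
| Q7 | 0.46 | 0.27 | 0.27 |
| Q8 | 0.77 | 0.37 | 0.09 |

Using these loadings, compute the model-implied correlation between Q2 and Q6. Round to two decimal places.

-0.02

r̂ = Σ λ_i·λ_j across factors = (0.67)(0.09) + (0.21)(-0.25) + (-0.04)(0.81)
  = +0.0603 -0.0525 -0.0324 = -0.0246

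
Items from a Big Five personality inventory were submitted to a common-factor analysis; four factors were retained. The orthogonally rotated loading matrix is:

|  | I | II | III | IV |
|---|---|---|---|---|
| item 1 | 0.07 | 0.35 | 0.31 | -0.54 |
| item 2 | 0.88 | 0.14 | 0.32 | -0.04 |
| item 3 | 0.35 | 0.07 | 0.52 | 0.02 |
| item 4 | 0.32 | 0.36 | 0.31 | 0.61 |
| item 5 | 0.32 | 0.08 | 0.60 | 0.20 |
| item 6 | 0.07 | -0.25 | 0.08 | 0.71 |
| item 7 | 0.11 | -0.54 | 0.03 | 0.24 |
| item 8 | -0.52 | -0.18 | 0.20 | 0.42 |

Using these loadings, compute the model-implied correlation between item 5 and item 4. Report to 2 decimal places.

r̂ = Σ λ_i·λ_j across factors = (0.32)(0.32) + (0.08)(0.36) + (0.60)(0.31) + (0.20)(0.61)
  = +0.1024 +0.0288 +0.1860 +0.1220 = 0.4392

0.44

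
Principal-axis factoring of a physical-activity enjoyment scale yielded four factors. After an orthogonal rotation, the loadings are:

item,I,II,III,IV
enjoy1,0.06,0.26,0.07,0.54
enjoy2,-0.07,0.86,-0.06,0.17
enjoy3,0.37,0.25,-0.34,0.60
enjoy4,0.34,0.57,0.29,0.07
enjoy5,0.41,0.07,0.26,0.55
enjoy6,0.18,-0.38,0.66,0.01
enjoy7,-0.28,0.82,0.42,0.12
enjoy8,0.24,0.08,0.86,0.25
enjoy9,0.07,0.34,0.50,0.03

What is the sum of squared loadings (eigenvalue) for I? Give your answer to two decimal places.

0.60

SS loadings for I = 0.06² + (-0.07)² + 0.37² + 0.34² + 0.41² + 0.18² + (-0.28)² + 0.24² + 0.07² = 0.0036 + 0.0049 + 0.1369 + 0.1156 + 0.1681 + 0.0324 + 0.0784 + 0.0576 + 0.0049 = 0.6024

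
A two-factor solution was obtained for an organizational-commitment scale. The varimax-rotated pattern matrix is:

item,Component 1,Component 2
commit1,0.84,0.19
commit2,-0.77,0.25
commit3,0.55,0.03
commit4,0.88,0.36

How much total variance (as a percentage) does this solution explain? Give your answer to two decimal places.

Communalities: 0.7417, 0.6554, 0.3034, 0.9040; Σh² = 2.6045.
Total variance with 4 standardized items is 4, so the solution explains 2.6045/4 = 0.6511 = 65.11%.

65.11%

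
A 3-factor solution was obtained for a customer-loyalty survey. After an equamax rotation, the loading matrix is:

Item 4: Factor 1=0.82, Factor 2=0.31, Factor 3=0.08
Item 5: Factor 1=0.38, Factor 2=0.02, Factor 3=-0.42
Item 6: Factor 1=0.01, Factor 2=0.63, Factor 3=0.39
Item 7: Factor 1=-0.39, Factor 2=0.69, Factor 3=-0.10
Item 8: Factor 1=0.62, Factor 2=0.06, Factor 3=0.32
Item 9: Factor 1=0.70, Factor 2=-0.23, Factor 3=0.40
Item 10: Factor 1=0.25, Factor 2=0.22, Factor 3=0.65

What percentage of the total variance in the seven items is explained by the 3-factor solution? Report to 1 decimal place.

57.3%

Communalities: 0.7749, 0.3212, 0.5491, 0.6382, 0.4904, 0.7029, 0.5334; Σh² = 4.0101.
Total variance with 7 standardized items is 7, so the solution explains 4.0101/7 = 0.5729 = 57.29%.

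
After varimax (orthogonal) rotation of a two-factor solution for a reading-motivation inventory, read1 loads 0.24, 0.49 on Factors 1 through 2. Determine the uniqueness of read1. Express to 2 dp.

h² = 0.24² + 0.49² = 0.0576 + 0.2401 = 0.2977
Uniqueness u² = 1 − h² = 1 − 0.2977 = 0.7023

0.70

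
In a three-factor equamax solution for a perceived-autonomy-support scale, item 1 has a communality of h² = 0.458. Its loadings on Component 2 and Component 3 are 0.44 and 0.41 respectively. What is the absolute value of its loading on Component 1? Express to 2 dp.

0.31

Under orthogonal rotation h² = Σλ², so λ_Component 1² = h² − (0.3617) = 0.458 − 0.3617 = 0.0963.
|λ| = √0.0963 = 0.3103.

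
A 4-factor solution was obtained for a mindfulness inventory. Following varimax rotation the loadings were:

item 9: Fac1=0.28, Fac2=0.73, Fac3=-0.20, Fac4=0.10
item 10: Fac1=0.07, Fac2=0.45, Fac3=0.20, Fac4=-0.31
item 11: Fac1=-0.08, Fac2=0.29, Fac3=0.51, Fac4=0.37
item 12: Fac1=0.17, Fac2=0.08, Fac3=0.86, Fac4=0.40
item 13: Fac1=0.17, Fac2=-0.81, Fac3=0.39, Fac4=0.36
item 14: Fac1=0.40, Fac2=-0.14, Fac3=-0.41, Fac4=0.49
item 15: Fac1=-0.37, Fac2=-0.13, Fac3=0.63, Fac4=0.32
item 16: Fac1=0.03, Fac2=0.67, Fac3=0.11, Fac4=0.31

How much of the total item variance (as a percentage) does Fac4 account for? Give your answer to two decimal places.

SS loadings for Fac4 = 0.10² + (-0.31)² + 0.37² + 0.40² + 0.36² + 0.49² + 0.32² + 0.31² = 0.9712
With 8 standardized items, total variance = 8. Proportion = 0.9712/8 = 0.1214 → 12.14%.

12.14%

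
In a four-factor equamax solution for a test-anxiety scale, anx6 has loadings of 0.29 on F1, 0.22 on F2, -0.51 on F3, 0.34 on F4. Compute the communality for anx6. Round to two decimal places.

0.51

h² = 0.29² + 0.22² + (-0.51)² + 0.34² = 0.0841 + 0.0484 + 0.2601 + 0.1156 = 0.5082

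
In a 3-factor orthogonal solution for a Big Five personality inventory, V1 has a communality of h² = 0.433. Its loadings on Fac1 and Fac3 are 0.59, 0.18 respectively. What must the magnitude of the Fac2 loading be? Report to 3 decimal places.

0.229

Under orthogonal rotation h² = Σλ², so λ_Fac2² = h² − (0.3805) = 0.433 − 0.3805 = 0.0525.
|λ| = √0.0525 = 0.2291.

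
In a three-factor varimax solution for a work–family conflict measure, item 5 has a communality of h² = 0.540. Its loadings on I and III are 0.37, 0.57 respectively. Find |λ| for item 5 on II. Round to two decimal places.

Under orthogonal rotation h² = Σλ², so λ_II² = h² − (0.4618) = 0.540 − 0.4618 = 0.0782.
|λ| = √0.0782 = 0.2796.

0.28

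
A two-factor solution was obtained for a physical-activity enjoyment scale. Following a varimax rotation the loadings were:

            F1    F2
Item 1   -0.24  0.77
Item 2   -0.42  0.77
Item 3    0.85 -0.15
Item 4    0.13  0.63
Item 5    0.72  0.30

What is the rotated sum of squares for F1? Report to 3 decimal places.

SS loadings for F1 = (-0.24)² + (-0.42)² + 0.85² + 0.13² + 0.72² = 0.0576 + 0.1764 + 0.7225 + 0.0169 + 0.5184 = 1.4918

1.492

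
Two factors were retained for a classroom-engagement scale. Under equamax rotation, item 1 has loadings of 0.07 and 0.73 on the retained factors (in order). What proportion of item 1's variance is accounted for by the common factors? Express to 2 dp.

0.54

h² = 0.07² + 0.73² = 0.0049 + 0.5329 = 0.5378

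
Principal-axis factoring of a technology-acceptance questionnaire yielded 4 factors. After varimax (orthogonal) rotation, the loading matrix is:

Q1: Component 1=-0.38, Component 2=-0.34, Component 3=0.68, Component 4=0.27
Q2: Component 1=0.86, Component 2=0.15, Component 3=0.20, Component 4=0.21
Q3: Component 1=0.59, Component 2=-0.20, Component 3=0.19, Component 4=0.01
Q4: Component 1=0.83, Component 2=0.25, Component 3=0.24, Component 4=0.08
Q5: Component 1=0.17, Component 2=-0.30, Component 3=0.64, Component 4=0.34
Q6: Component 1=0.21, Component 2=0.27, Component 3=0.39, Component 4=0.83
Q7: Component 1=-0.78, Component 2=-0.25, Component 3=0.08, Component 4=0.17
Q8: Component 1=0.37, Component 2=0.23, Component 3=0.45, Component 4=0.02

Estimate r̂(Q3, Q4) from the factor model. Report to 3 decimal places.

r̂ = Σ λ_i·λ_j across factors = (0.59)(0.83) + (-0.20)(0.25) + (0.19)(0.24) + (0.01)(0.08)
  = +0.4897 -0.0500 +0.0456 +0.0008 = 0.4861

0.486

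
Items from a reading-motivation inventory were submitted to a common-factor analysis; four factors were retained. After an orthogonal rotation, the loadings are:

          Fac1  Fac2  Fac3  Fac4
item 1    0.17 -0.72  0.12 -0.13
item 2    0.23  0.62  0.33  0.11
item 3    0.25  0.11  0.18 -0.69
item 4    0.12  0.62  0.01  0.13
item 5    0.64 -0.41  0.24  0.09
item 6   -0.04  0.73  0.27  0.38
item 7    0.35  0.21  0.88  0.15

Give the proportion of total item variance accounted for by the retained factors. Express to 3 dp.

0.642

SS loadings by factor: 0.6924, 2.0444, 1.0607, 0.6970; total = 4.4945.
Total variance with 7 standardized items is 7, so the solution explains 4.4945/7 = 0.6421.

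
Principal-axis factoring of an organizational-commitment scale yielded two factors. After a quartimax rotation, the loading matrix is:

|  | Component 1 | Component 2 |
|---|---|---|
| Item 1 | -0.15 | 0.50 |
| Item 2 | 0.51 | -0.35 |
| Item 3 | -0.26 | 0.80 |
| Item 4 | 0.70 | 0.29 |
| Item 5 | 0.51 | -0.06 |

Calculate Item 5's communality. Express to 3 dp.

h² = 0.51² + (-0.06)² = 0.2601 + 0.0036 = 0.2637

0.264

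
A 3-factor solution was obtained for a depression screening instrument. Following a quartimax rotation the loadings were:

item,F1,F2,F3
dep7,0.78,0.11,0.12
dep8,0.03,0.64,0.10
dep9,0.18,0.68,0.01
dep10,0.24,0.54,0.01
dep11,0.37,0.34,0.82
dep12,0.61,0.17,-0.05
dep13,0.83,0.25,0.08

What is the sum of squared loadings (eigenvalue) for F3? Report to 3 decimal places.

0.706

SS loadings for F3 = 0.12² + 0.10² + 0.01² + 0.01² + 0.82² + (-0.05)² + 0.08² = 0.0144 + 0.0100 + 0.0001 + 0.0001 + 0.6724 + 0.0025 + 0.0064 = 0.7059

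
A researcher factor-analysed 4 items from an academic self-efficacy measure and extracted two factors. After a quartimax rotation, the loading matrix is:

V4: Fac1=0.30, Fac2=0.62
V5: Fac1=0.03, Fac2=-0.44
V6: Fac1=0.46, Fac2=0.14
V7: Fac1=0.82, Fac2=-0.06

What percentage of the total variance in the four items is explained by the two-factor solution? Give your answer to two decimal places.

39.40%

SS loadings by factor: 0.9749, 0.6012; total = 1.5761.
Total variance with 4 standardized items is 4, so the solution explains 1.5761/4 = 0.3940 = 39.40%.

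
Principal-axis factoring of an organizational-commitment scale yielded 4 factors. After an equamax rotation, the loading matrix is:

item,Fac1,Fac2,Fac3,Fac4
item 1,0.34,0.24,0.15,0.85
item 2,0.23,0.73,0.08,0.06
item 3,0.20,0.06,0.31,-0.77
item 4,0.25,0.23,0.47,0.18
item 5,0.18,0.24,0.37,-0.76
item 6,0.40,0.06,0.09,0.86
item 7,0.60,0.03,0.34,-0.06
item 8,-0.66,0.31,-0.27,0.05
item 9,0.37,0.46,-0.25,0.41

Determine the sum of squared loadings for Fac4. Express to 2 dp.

SS loadings for Fac4 = 0.85² + 0.06² + (-0.77)² + 0.18² + (-0.76)² + 0.86² + (-0.06)² + 0.05² + 0.41² = 0.7225 + 0.0036 + 0.5929 + 0.0324 + 0.5776 + 0.7396 + 0.0036 + 0.0025 + 0.1681 = 2.8428

2.84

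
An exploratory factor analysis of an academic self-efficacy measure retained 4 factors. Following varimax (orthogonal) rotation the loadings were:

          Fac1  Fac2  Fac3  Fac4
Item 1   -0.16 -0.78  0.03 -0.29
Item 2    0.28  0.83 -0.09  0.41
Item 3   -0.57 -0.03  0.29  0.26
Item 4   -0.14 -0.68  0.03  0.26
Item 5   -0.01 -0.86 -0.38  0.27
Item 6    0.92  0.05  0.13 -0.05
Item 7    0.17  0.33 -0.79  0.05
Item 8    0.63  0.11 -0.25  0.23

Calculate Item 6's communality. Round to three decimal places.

h² = 0.92² + 0.05² + 0.13² + (-0.05)² = 0.8464 + 0.0025 + 0.0169 + 0.0025 = 0.8683

0.868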